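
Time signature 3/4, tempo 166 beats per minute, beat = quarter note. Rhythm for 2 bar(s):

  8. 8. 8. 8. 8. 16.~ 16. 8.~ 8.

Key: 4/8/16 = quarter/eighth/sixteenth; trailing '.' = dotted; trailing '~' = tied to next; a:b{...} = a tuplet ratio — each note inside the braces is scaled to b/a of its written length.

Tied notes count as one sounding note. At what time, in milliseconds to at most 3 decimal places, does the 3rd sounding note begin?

1. 0.0ms @ 0 + 271.084ms (3/4)
2. 271.084ms @ 3/4 + 271.084ms (3/4)
3. 542.169ms @ 3/2 + 271.084ms (3/4)
4. 813.253ms @ 9/4 + 271.084ms (3/4)
5. 1084.337ms @ 3 + 271.084ms (3/4)
6. 1355.422ms @ 15/4 + 271.084ms (3/4)
7. 1626.506ms @ 9/2 + 542.169ms (3/2)

note 3 onset = 3/2b = 542.169ms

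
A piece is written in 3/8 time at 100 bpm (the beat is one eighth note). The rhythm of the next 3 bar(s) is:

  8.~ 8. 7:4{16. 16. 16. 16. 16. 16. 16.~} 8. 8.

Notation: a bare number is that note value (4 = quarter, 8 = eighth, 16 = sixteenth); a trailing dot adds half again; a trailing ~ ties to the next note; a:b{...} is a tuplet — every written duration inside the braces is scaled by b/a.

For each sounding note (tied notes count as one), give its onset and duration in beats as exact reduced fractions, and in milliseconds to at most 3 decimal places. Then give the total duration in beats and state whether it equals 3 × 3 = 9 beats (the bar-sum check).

1) 0.0ms=0b +1800.0ms=3b
2) 1800.0ms=3b +257.143ms=3/7b
3) 2057.143ms=24/7b +257.143ms=3/7b
4) 2314.286ms=27/7b +257.143ms=3/7b
5) 2571.429ms=30/7b +257.143ms=3/7b
6) 2828.571ms=33/7b +257.143ms=3/7b
7) 3085.714ms=36/7b +257.143ms=3/7b
8) 3342.857ms=39/7b +1157.143ms=27/14b
9) 4500.0ms=15/2b +900.0ms=3/2b
Σ=9b of 9 (100bpm 3/8) — PASS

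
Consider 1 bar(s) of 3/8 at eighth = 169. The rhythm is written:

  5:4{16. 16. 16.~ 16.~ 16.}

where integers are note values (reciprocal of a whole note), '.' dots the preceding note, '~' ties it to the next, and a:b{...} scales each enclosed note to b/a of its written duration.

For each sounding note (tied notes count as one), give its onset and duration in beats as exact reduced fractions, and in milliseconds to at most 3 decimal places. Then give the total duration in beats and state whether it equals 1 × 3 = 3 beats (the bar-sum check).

1) 0.0ms=0b +213.018ms=3/5b
2) 213.018ms=3/5b +213.018ms=3/5b
3) 426.036ms=6/5b +639.053ms=9/5b
Σ=3b of 3 (169bpm 3/8) — PASS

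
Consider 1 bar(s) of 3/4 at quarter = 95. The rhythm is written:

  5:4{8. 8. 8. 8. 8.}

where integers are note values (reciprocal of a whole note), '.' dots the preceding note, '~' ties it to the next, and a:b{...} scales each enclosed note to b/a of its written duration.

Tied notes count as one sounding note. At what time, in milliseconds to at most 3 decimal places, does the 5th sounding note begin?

1. 0.0ms @ 0 + 378.947ms (3/5)
2. 378.947ms @ 3/5 + 378.947ms (3/5)
3. 757.895ms @ 6/5 + 378.947ms (3/5)
4. 1136.842ms @ 9/5 + 378.947ms (3/5)
5. 1515.789ms @ 12/5 + 378.947ms (3/5)

note 5 onset = 12/5b = 1515.789ms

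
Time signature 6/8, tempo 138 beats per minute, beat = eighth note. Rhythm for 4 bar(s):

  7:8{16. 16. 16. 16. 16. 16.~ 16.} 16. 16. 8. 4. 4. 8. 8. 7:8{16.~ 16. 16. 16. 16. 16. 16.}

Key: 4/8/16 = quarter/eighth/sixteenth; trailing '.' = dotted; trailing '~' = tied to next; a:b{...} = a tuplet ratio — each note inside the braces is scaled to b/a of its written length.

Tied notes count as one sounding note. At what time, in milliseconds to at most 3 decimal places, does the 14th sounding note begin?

note 14 onset = 18b = 7826.087ms

1. 0.0ms @ 0 + 372.671ms (6/7)
2. 372.671ms @ 6/7 + 372.671ms (6/7)
3. 745.342ms @ 12/7 + 372.671ms (6/7)
4. 1118.012ms @ 18/7 + 372.671ms (6/7)
5. 1490.683ms @ 24/7 + 372.671ms (6/7)
6. 1863.354ms @ 30/7 + 745.342ms (12/7)
7. 2608.696ms @ 6 + 326.087ms (3/4)
8. 2934.783ms @ 27/4 + 326.087ms (3/4)
9. 3260.87ms @ 15/2 + 652.174ms (3/2)
10. 3913.043ms @ 9 + 1304.348ms (3)
11. 5217.391ms @ 12 + 1304.348ms (3)
12. 6521.739ms @ 15 + 652.174ms (3/2)
13. 7173.913ms @ 33/2 + 652.174ms (3/2)
14. 7826.087ms @ 18 + 745.342ms (12/7)
15. 8571.429ms @ 138/7 + 372.671ms (6/7)
16. 8944.099ms @ 144/7 + 372.671ms (6/7)
17. 9316.77ms @ 150/7 + 372.671ms (6/7)
18. 9689.441ms @ 156/7 + 372.671ms (6/7)
19. 10062.112ms @ 162/7 + 372.671ms (6/7)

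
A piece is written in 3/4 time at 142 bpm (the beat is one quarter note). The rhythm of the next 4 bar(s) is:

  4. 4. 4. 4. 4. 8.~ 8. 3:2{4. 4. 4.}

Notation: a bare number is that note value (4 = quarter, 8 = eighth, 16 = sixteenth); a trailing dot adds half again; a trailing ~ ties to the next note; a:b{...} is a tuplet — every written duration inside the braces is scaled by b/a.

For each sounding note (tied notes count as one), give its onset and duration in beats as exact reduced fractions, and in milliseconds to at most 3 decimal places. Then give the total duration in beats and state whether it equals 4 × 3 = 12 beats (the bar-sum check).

1) 0.0ms=0b +633.803ms=3/2b
2) 633.803ms=3/2b +633.803ms=3/2b
3) 1267.606ms=3b +633.803ms=3/2b
4) 1901.408ms=9/2b +633.803ms=3/2b
5) 2535.211ms=6b +633.803ms=3/2b
6) 3169.014ms=15/2b +633.803ms=3/2b
7) 3802.817ms=9b +422.535ms=1b
8) 4225.352ms=10b +422.535ms=1b
9) 4647.887ms=11b +422.535ms=1b
Σ=12b of 12 (142bpm 3/4) — PASS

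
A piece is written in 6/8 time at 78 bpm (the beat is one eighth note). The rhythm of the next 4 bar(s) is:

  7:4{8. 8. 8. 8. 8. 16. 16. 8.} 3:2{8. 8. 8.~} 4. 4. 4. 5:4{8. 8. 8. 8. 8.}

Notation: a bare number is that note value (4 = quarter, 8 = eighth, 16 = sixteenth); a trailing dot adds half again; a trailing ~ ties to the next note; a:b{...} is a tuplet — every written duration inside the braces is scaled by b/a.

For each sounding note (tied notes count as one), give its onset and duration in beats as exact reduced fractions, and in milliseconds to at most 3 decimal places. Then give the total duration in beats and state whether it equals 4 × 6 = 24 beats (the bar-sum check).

1) 0.0ms=0b +659.341ms=6/7b
2) 659.341ms=6/7b +659.341ms=6/7b
3) 1318.681ms=12/7b +659.341ms=6/7b
4) 1978.022ms=18/7b +659.341ms=6/7b
5) 2637.363ms=24/7b +659.341ms=6/7b
6) 3296.703ms=30/7b +329.67ms=3/7b
7) 3626.374ms=33/7b +329.67ms=3/7b
8) 3956.044ms=36/7b +659.341ms=6/7b
9) 4615.385ms=6b +769.231ms=1b
10) 5384.615ms=7b +769.231ms=1b
11) 6153.846ms=8b +3076.923ms=4b
12) 9230.769ms=12b +2307.692ms=3b
13) 11538.462ms=15b +2307.692ms=3b
14) 13846.154ms=18b +923.077ms=6/5b
15) 14769.231ms=96/5b +923.077ms=6/5b
16) 15692.308ms=102/5b +923.077ms=6/5b
17) 16615.385ms=108/5b +923.077ms=6/5b
18) 17538.462ms=114/5b +923.077ms=6/5b
Σ=24b of 24 (78bpm 6/8) — PASS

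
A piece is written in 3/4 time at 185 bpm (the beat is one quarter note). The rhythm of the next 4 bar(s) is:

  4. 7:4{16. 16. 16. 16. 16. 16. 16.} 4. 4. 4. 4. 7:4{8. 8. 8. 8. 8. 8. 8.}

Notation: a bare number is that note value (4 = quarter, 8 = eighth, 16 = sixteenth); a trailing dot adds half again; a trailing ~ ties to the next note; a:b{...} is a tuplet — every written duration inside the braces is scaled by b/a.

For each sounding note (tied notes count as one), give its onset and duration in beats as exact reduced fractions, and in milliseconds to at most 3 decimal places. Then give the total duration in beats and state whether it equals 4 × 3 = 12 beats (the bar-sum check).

1) 0.0ms=0b +486.486ms=3/2b
2) 486.486ms=3/2b +69.498ms=3/14b
3) 555.985ms=12/7b +69.498ms=3/14b
4) 625.483ms=27/14b +69.498ms=3/14b
5) 694.981ms=15/7b +69.498ms=3/14b
6) 764.479ms=33/14b +69.498ms=3/14b
7) 833.977ms=18/7b +69.498ms=3/14b
8) 903.475ms=39/14b +69.498ms=3/14b
9) 972.973ms=3b +486.486ms=3/2b
10) 1459.459ms=9/2b +486.486ms=3/2b
11) 1945.946ms=6b +486.486ms=3/2b
12) 2432.432ms=15/2b +486.486ms=3/2b
13) 2918.919ms=9b +138.996ms=3/7b
14) 3057.915ms=66/7b +138.996ms=3/7b
15) 3196.911ms=69/7b +138.996ms=3/7b
16) 3335.907ms=72/7b +138.996ms=3/7b
17) 3474.903ms=75/7b +138.996ms=3/7b
18) 3613.9ms=78/7b +138.996ms=3/7b
19) 3752.896ms=81/7b +138.996ms=3/7b
Σ=12b of 12 (185bpm 3/4) — PASS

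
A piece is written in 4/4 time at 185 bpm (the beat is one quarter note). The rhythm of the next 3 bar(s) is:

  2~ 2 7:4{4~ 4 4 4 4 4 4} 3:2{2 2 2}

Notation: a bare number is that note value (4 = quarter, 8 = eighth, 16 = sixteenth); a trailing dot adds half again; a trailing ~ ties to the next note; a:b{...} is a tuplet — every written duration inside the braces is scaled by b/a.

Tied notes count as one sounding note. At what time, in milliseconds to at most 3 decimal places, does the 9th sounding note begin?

note 9 onset = 28/3b = 3027.027ms

1. 0.0ms @ 0 + 1297.297ms (4)
2. 1297.297ms @ 4 + 370.656ms (8/7)
3. 1667.954ms @ 36/7 + 185.328ms (4/7)
4. 1853.282ms @ 40/7 + 185.328ms (4/7)
5. 2038.61ms @ 44/7 + 185.328ms (4/7)
6. 2223.938ms @ 48/7 + 185.328ms (4/7)
7. 2409.266ms @ 52/7 + 185.328ms (4/7)
8. 2594.595ms @ 8 + 432.432ms (4/3)
9. 3027.027ms @ 28/3 + 432.432ms (4/3)
10. 3459.459ms @ 32/3 + 432.432ms (4/3)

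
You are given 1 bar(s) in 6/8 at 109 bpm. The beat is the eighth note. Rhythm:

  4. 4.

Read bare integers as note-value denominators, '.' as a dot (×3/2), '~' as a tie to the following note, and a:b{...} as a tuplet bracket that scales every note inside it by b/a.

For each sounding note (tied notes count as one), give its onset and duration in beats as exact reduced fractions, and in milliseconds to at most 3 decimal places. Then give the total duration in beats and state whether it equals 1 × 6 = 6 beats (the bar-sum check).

1) 0.0ms=0b +1651.376ms=3b
2) 1651.376ms=3b +1651.376ms=3b
Σ=6b of 6 (109bpm 6/8) — PASS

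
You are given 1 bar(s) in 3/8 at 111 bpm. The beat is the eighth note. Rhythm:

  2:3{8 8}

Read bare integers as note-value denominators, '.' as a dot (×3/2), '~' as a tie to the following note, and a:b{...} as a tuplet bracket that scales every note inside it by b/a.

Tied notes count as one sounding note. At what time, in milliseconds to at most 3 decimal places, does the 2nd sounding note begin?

1. 0.0ms @ 0 + 810.811ms (3/2)
2. 810.811ms @ 3/2 + 810.811ms (3/2)

note 2 onset = 3/2b = 810.811ms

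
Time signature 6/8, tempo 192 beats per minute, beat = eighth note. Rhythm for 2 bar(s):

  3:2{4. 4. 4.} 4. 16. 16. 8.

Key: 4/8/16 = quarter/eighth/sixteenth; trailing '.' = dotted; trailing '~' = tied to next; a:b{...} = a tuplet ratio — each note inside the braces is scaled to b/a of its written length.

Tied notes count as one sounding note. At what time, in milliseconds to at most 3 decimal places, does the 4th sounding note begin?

1. 0.0ms @ 0 + 625.0ms (2)
2. 625.0ms @ 2 + 625.0ms (2)
3. 1250.0ms @ 4 + 625.0ms (2)
4. 1875.0ms @ 6 + 937.5ms (3)
5. 2812.5ms @ 9 + 234.375ms (3/4)
6. 3046.875ms @ 39/4 + 234.375ms (3/4)
7. 3281.25ms @ 21/2 + 468.75ms (3/2)

note 4 onset = 6b = 1875.0ms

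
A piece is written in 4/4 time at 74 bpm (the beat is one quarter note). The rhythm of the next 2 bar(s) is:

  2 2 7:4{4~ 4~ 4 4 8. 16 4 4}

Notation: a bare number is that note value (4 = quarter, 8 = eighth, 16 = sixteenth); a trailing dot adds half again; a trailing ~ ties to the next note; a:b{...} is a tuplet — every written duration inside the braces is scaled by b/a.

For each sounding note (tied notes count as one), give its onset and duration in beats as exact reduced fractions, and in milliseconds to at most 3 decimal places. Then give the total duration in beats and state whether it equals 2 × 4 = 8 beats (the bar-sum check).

1) 0.0ms=0b +1621.622ms=2b
2) 1621.622ms=2b +1621.622ms=2b
3) 3243.243ms=4b +1389.961ms=12/7b
4) 4633.205ms=40/7b +463.32ms=4/7b
5) 5096.525ms=44/7b +347.49ms=3/7b
6) 5444.015ms=47/7b +115.83ms=1/7b
7) 5559.846ms=48/7b +463.32ms=4/7b
8) 6023.166ms=52/7b +463.32ms=4/7b
Σ=8b of 8 (74bpm 4/4) — PASS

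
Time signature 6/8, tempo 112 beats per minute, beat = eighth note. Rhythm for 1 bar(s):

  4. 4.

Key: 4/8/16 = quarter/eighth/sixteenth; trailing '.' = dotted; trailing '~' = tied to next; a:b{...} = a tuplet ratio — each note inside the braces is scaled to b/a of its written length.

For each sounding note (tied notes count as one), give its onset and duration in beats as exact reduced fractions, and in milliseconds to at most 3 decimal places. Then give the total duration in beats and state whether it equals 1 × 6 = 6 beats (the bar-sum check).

1) 0.0ms=0b +1607.143ms=3b
2) 1607.143ms=3b +1607.143ms=3b
Σ=6b of 6 (112bpm 6/8) — PASS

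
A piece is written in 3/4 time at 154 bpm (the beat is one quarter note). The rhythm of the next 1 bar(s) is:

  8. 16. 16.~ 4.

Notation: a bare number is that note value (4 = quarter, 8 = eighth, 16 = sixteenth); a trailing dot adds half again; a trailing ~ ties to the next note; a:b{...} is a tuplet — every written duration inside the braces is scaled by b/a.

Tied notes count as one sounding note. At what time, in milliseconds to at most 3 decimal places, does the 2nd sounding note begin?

1. 0.0ms @ 0 + 292.208ms (3/4)
2. 292.208ms @ 3/4 + 146.104ms (3/8)
3. 438.312ms @ 9/8 + 730.519ms (15/8)

note 2 onset = 3/4b = 292.208ms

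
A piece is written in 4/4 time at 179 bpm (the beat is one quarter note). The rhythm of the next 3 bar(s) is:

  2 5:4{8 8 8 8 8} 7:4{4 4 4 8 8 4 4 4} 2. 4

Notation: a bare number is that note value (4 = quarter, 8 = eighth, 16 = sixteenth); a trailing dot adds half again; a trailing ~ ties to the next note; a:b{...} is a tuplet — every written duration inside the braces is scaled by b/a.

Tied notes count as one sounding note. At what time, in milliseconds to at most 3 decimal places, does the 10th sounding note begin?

note 10 onset = 40/7b = 1915.403ms

1. 0.0ms @ 0 + 670.391ms (2)
2. 670.391ms @ 2 + 134.078ms (2/5)
3. 804.469ms @ 12/5 + 134.078ms (2/5)
4. 938.547ms @ 14/5 + 134.078ms (2/5)
5. 1072.626ms @ 16/5 + 134.078ms (2/5)
6. 1206.704ms @ 18/5 + 134.078ms (2/5)
7. 1340.782ms @ 4 + 191.54ms (4/7)
8. 1532.322ms @ 32/7 + 191.54ms (4/7)
9. 1723.863ms @ 36/7 + 191.54ms (4/7)
10. 1915.403ms @ 40/7 + 95.77ms (2/7)
11. 2011.173ms @ 6 + 95.77ms (2/7)
12. 2106.943ms @ 44/7 + 191.54ms (4/7)
13. 2298.484ms @ 48/7 + 191.54ms (4/7)
14. 2490.024ms @ 52/7 + 191.54ms (4/7)
15. 2681.564ms @ 8 + 1005.587ms (3)
16. 3687.151ms @ 11 + 335.196ms (1)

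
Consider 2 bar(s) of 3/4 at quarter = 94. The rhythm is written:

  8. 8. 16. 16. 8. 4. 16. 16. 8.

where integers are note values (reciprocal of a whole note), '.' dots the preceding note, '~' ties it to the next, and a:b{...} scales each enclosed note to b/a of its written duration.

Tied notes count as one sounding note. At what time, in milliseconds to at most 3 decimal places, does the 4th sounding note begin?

note 4 onset = 15/8b = 1196.809ms

1. 0.0ms @ 0 + 478.723ms (3/4)
2. 478.723ms @ 3/4 + 478.723ms (3/4)
3. 957.447ms @ 3/2 + 239.362ms (3/8)
4. 1196.809ms @ 15/8 + 239.362ms (3/8)
5. 1436.17ms @ 9/4 + 478.723ms (3/4)
6. 1914.894ms @ 3 + 957.447ms (3/2)
7. 2872.34ms @ 9/2 + 239.362ms (3/8)
8. 3111.702ms @ 39/8 + 239.362ms (3/8)
9. 3351.064ms @ 21/4 + 478.723ms (3/4)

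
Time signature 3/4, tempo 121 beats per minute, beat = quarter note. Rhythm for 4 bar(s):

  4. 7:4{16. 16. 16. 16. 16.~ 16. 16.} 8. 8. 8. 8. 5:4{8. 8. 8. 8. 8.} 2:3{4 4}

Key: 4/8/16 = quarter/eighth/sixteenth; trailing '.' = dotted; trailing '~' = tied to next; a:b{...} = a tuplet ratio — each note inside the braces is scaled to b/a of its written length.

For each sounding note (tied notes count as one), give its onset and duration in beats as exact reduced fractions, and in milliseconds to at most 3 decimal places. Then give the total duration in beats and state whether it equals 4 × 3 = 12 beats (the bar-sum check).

1) 0.0ms=0b +743.802ms=3/2b
2) 743.802ms=3/2b +106.257ms=3/14b
3) 850.059ms=12/7b +106.257ms=3/14b
4) 956.316ms=27/14b +106.257ms=3/14b
5) 1062.574ms=15/7b +106.257ms=3/14b
6) 1168.831ms=33/14b +212.515ms=3/7b
7) 1381.346ms=39/14b +106.257ms=3/14b
8) 1487.603ms=3b +371.901ms=3/4b
9) 1859.504ms=15/4b +371.901ms=3/4b
10) 2231.405ms=9/2b +371.901ms=3/4b
11) 2603.306ms=21/4b +371.901ms=3/4b
12) 2975.207ms=6b +297.521ms=3/5b
13) 3272.727ms=33/5b +297.521ms=3/5b
14) 3570.248ms=36/5b +297.521ms=3/5b
15) 3867.769ms=39/5b +297.521ms=3/5b
16) 4165.289ms=42/5b +297.521ms=3/5b
17) 4462.81ms=9b +743.802ms=3/2b
18) 5206.612ms=21/2b +743.802ms=3/2b
Σ=12b of 12 (121bpm 3/4) — PASS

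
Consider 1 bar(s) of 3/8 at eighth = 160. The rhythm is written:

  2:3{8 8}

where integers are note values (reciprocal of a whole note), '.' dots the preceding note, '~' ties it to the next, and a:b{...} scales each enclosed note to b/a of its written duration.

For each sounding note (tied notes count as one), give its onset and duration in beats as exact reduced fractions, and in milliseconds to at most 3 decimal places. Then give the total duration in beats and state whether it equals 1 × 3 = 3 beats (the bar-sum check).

1) 0.0ms=0b +562.5ms=3/2b
2) 562.5ms=3/2b +562.5ms=3/2b
Σ=3b of 3 (160bpm 3/8) — PASS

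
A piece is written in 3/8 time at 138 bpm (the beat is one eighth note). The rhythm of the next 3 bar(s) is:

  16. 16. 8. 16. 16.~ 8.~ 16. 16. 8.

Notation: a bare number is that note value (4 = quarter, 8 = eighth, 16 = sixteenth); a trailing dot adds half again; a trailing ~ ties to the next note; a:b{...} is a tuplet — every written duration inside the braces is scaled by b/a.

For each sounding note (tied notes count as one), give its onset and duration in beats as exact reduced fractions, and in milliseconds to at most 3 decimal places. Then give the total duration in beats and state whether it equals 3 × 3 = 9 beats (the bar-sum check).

1) 0.0ms=0b +326.087ms=3/4b
2) 326.087ms=3/4b +326.087ms=3/4b
3) 652.174ms=3/2b +652.174ms=3/2b
4) 1304.348ms=3b +326.087ms=3/4b
5) 1630.435ms=15/4b +1304.348ms=3b
6) 2934.783ms=27/4b +326.087ms=3/4b
7) 3260.87ms=15/2b +652.174ms=3/2b
Σ=9b of 9 (138bpm 3/8) — PASS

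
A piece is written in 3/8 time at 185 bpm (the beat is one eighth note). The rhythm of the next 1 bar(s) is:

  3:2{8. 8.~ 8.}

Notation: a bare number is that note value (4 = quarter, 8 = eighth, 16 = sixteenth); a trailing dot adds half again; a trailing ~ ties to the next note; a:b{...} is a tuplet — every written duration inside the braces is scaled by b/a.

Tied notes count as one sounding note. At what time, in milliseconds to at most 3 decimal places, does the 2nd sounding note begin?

1. 0.0ms @ 0 + 324.324ms (1)
2. 324.324ms @ 1 + 648.649ms (2)

note 2 onset = 1b = 324.324ms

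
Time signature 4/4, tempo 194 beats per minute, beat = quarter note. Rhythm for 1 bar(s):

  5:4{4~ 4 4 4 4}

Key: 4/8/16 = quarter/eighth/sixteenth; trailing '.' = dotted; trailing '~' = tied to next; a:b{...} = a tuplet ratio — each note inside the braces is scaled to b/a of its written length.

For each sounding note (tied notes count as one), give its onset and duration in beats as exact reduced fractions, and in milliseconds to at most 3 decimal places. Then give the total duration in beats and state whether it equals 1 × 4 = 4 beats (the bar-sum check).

1) 0.0ms=0b +494.845ms=8/5b
2) 494.845ms=8/5b +247.423ms=4/5b
3) 742.268ms=12/5b +247.423ms=4/5b
4) 989.691ms=16/5b +247.423ms=4/5b
Σ=4b of 4 (194bpm 4/4) — PASS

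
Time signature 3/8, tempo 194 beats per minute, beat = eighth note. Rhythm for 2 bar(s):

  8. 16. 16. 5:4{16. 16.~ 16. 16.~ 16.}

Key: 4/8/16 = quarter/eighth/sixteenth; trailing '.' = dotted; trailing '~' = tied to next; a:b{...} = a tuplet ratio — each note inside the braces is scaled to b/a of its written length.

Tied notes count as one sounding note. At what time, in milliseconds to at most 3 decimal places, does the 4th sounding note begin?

1. 0.0ms @ 0 + 463.918ms (3/2)
2. 463.918ms @ 3/2 + 231.959ms (3/4)
3. 695.876ms @ 9/4 + 231.959ms (3/4)
4. 927.835ms @ 3 + 185.567ms (3/5)
5. 1113.402ms @ 18/5 + 371.134ms (6/5)
6. 1484.536ms @ 24/5 + 371.134ms (6/5)

note 4 onset = 3b = 927.835ms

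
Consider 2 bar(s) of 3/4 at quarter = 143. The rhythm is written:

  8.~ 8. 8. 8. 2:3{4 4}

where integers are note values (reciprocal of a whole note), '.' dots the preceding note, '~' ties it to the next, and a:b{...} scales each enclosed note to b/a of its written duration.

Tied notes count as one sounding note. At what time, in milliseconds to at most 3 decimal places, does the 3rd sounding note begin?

note 3 onset = 9/4b = 944.056ms

1. 0.0ms @ 0 + 629.371ms (3/2)
2. 629.371ms @ 3/2 + 314.685ms (3/4)
3. 944.056ms @ 9/4 + 314.685ms (3/4)
4. 1258.741ms @ 3 + 629.371ms (3/2)
5. 1888.112ms @ 9/2 + 629.371ms (3/2)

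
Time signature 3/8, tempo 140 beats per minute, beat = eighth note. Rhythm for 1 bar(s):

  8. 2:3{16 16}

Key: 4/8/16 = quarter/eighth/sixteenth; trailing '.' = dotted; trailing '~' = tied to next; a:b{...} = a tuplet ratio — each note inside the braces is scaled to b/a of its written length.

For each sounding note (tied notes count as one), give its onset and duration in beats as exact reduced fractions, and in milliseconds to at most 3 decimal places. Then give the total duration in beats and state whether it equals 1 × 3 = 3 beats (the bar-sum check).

1) 0.0ms=0b +642.857ms=3/2b
2) 642.857ms=3/2b +321.429ms=3/4b
3) 964.286ms=9/4b +321.429ms=3/4b
Σ=3b of 3 (140bpm 3/8) — PASS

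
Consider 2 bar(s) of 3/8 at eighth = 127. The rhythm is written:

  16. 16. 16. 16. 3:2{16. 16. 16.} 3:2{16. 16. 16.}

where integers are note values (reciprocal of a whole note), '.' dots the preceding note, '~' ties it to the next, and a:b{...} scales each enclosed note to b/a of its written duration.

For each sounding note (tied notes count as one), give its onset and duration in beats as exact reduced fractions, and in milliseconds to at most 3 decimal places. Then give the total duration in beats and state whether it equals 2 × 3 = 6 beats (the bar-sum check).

1) 0.0ms=0b +354.331ms=3/4b
2) 354.331ms=3/4b +354.331ms=3/4b
3) 708.661ms=3/2b +354.331ms=3/4b
4) 1062.992ms=9/4b +354.331ms=3/4b
5) 1417.323ms=3b +236.22ms=1/2b
6) 1653.543ms=7/2b +236.22ms=1/2b
7) 1889.764ms=4b +236.22ms=1/2b
8) 2125.984ms=9/2b +236.22ms=1/2b
9) 2362.205ms=5b +236.22ms=1/2b
10) 2598.425ms=11/2b +236.22ms=1/2b
Σ=6b of 6 (127bpm 3/8) — PASS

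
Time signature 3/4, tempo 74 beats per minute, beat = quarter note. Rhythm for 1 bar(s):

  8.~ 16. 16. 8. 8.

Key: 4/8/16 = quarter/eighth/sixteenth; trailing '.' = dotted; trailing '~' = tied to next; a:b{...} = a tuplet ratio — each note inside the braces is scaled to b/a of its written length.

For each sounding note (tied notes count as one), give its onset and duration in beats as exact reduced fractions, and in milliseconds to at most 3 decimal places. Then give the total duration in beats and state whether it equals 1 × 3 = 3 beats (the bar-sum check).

1) 0.0ms=0b +912.162ms=9/8b
2) 912.162ms=9/8b +304.054ms=3/8b
3) 1216.216ms=3/2b +608.108ms=3/4b
4) 1824.324ms=9/4b +608.108ms=3/4b
Σ=3b of 3 (74bpm 3/4) — PASS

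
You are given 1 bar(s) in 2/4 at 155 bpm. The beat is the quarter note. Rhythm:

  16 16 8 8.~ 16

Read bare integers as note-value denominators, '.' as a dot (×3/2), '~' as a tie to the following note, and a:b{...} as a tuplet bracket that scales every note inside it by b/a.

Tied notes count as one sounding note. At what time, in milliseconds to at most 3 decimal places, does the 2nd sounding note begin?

note 2 onset = 1/4b = 96.774ms

1. 0.0ms @ 0 + 96.774ms (1/4)
2. 96.774ms @ 1/4 + 96.774ms (1/4)
3. 193.548ms @ 1/2 + 193.548ms (1/2)
4. 387.097ms @ 1 + 387.097ms (1)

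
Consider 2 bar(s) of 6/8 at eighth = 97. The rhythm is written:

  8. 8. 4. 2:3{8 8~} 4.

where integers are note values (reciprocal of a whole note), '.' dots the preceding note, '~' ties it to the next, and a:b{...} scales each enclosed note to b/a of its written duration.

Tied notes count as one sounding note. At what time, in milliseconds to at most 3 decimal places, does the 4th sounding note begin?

note 4 onset = 6b = 3711.34ms

1. 0.0ms @ 0 + 927.835ms (3/2)
2. 927.835ms @ 3/2 + 927.835ms (3/2)
3. 1855.67ms @ 3 + 1855.67ms (3)
4. 3711.34ms @ 6 + 927.835ms (3/2)
5. 4639.175ms @ 15/2 + 2783.505ms (9/2)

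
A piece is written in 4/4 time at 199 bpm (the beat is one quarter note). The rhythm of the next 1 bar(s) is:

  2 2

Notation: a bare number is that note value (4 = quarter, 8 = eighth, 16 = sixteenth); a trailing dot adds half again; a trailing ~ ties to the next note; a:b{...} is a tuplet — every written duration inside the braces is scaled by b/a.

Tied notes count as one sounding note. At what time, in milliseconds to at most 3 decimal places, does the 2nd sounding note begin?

1. 0.0ms @ 0 + 603.015ms (2)
2. 603.015ms @ 2 + 603.015ms (2)

note 2 onset = 2b = 603.015ms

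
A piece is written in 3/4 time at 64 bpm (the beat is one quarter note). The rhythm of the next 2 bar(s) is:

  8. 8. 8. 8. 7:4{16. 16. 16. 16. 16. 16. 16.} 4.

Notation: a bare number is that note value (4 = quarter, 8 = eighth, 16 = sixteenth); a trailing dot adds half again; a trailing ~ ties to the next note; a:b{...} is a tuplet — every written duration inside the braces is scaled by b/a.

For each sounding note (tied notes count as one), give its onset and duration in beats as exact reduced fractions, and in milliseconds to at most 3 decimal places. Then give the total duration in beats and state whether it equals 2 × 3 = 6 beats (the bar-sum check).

1) 0.0ms=0b +703.125ms=3/4b
2) 703.125ms=3/4b +703.125ms=3/4b
3) 1406.25ms=3/2b +703.125ms=3/4b
4) 2109.375ms=9/4b +703.125ms=3/4b
5) 2812.5ms=3b +200.893ms=3/14b
6) 3013.393ms=45/14b +200.893ms=3/14b
7) 3214.286ms=24/7b +200.893ms=3/14b
8) 3415.179ms=51/14b +200.893ms=3/14b
9) 3616.071ms=27/7b +200.893ms=3/14b
10) 3816.964ms=57/14b +200.893ms=3/14b
11) 4017.857ms=30/7b +200.893ms=3/14b
12) 4218.75ms=9/2b +1406.25ms=3/2b
Σ=6b of 6 (64bpm 3/4) — PASS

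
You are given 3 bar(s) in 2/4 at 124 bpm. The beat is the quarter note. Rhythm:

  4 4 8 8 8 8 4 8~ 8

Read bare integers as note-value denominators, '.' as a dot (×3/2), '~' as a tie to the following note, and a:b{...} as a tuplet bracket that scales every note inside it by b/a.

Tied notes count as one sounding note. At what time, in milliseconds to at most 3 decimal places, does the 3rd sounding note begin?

note 3 onset = 2b = 967.742ms

1. 0.0ms @ 0 + 483.871ms (1)
2. 483.871ms @ 1 + 483.871ms (1)
3. 967.742ms @ 2 + 241.935ms (1/2)
4. 1209.677ms @ 5/2 + 241.935ms (1/2)
5. 1451.613ms @ 3 + 241.935ms (1/2)
6. 1693.548ms @ 7/2 + 241.935ms (1/2)
7. 1935.484ms @ 4 + 483.871ms (1)
8. 2419.355ms @ 5 + 483.871ms (1)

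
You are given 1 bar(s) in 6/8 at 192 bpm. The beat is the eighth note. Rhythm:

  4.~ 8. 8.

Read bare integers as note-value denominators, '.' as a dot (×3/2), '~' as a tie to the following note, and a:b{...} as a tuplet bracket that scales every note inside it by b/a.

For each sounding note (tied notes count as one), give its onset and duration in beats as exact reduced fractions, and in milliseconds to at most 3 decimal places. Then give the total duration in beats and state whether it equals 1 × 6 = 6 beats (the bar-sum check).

1) 0.0ms=0b +1406.25ms=9/2b
2) 1406.25ms=9/2b +468.75ms=3/2b
Σ=6b of 6 (192bpm 6/8) — PASS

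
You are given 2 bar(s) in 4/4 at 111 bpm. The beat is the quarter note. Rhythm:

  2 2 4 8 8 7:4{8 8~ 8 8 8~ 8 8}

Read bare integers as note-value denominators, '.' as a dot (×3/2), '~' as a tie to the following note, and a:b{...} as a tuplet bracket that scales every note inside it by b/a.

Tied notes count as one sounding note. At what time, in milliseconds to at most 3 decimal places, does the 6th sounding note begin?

1. 0.0ms @ 0 + 1081.081ms (2)
2. 1081.081ms @ 2 + 1081.081ms (2)
3. 2162.162ms @ 4 + 540.541ms (1)
4. 2702.703ms @ 5 + 270.27ms (1/2)
5. 2972.973ms @ 11/2 + 270.27ms (1/2)
6. 3243.243ms @ 6 + 154.44ms (2/7)
7. 3397.683ms @ 44/7 + 308.88ms (4/7)
8. 3706.564ms @ 48/7 + 154.44ms (2/7)
9. 3861.004ms @ 50/7 + 308.88ms (4/7)
10. 4169.884ms @ 54/7 + 154.44ms (2/7)

note 6 onset = 6b = 3243.243ms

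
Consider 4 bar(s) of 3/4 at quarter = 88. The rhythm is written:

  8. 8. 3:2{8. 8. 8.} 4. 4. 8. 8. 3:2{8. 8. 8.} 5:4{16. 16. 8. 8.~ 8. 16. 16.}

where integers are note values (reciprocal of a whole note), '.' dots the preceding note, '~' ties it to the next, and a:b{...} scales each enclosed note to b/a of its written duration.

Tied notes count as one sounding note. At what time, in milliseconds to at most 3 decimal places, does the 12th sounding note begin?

1. 0.0ms @ 0 + 511.364ms (3/4)
2. 511.364ms @ 3/4 + 511.364ms (3/4)
3. 1022.727ms @ 3/2 + 340.909ms (1/2)
4. 1363.636ms @ 2 + 340.909ms (1/2)
5. 1704.545ms @ 5/2 + 340.909ms (1/2)
6. 2045.455ms @ 3 + 1022.727ms (3/2)
7. 3068.182ms @ 9/2 + 1022.727ms (3/2)
8. 4090.909ms @ 6 + 511.364ms (3/4)
9. 4602.273ms @ 27/4 + 511.364ms (3/4)
10. 5113.636ms @ 15/2 + 340.909ms (1/2)
11. 5454.545ms @ 8 + 340.909ms (1/2)
12. 5795.455ms @ 17/2 + 340.909ms (1/2)
13. 6136.364ms @ 9 + 204.545ms (3/10)
14. 6340.909ms @ 93/10 + 204.545ms (3/10)
15. 6545.455ms @ 48/5 + 409.091ms (3/5)
16. 6954.545ms @ 51/5 + 818.182ms (6/5)
17. 7772.727ms @ 57/5 + 204.545ms (3/10)
18. 7977.273ms @ 117/10 + 204.545ms (3/10)

note 12 onset = 17/2b = 5795.455ms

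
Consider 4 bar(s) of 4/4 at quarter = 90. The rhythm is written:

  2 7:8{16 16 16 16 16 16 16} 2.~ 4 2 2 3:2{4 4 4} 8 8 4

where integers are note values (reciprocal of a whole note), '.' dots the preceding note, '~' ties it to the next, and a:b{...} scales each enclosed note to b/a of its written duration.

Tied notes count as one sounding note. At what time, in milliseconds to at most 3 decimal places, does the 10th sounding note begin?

1. 0.0ms @ 0 + 1333.333ms (2)
2. 1333.333ms @ 2 + 190.476ms (2/7)
3. 1523.81ms @ 16/7 + 190.476ms (2/7)
4. 1714.286ms @ 18/7 + 190.476ms (2/7)
5. 1904.762ms @ 20/7 + 190.476ms (2/7)
6. 2095.238ms @ 22/7 + 190.476ms (2/7)
7. 2285.714ms @ 24/7 + 190.476ms (2/7)
8. 2476.19ms @ 26/7 + 190.476ms (2/7)
9. 2666.667ms @ 4 + 2666.667ms (4)
10. 5333.333ms @ 8 + 1333.333ms (2)
11. 6666.667ms @ 10 + 1333.333ms (2)
12. 8000.0ms @ 12 + 444.444ms (2/3)
13. 8444.444ms @ 38/3 + 444.444ms (2/3)
14. 8888.889ms @ 40/3 + 444.444ms (2/3)
15. 9333.333ms @ 14 + 333.333ms (1/2)
16. 9666.667ms @ 29/2 + 333.333ms (1/2)
17. 10000.0ms @ 15 + 666.667ms (1)

note 10 onset = 8b = 5333.333ms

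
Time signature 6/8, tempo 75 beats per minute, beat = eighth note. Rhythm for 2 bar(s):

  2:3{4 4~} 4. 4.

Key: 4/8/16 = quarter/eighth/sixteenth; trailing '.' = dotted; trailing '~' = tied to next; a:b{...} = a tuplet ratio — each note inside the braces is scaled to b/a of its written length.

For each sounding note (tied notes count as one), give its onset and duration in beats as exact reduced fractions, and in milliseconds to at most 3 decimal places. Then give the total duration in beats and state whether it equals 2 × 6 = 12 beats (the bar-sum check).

1) 0.0ms=0b +2400.0ms=3b
2) 2400.0ms=3b +4800.0ms=6b
3) 7200.0ms=9b +2400.0ms=3b
Σ=12b of 12 (75bpm 6/8) — PASS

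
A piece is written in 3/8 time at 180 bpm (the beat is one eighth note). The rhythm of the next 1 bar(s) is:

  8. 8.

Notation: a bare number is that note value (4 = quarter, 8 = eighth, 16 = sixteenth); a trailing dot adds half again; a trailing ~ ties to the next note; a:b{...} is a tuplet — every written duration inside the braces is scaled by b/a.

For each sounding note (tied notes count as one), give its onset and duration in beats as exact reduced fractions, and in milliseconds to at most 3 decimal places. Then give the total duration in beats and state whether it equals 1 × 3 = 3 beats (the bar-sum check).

1) 0.0ms=0b +500.0ms=3/2b
2) 500.0ms=3/2b +500.0ms=3/2b
Σ=3b of 3 (180bpm 3/8) — PASS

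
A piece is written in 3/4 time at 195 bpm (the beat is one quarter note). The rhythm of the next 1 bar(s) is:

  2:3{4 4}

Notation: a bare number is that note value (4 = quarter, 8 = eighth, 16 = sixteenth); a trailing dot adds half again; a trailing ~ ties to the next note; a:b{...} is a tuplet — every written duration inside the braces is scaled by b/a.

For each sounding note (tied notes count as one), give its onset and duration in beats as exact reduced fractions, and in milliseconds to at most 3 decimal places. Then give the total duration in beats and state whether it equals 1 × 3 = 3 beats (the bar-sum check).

1) 0.0ms=0b +461.538ms=3/2b
2) 461.538ms=3/2b +461.538ms=3/2b
Σ=3b of 3 (195bpm 3/4) — PASS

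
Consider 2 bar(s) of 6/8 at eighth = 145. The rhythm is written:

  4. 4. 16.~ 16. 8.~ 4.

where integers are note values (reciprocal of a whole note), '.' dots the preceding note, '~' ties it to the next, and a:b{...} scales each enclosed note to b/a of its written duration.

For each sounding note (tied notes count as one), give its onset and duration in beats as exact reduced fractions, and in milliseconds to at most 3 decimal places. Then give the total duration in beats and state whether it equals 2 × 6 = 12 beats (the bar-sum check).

1) 0.0ms=0b +1241.379ms=3b
2) 1241.379ms=3b +1241.379ms=3b
3) 2482.759ms=6b +620.69ms=3/2b
4) 3103.448ms=15/2b +1862.069ms=9/2b
Σ=12b of 12 (145bpm 6/8) — PASS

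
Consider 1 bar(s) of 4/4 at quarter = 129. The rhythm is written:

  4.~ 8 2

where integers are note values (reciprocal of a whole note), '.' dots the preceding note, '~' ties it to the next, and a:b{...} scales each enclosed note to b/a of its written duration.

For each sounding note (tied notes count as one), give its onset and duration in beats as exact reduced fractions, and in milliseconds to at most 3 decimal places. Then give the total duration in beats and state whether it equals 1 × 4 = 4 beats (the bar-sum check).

1) 0.0ms=0b +930.233ms=2b
2) 930.233ms=2b +930.233ms=2b
Σ=4b of 4 (129bpm 4/4) — PASS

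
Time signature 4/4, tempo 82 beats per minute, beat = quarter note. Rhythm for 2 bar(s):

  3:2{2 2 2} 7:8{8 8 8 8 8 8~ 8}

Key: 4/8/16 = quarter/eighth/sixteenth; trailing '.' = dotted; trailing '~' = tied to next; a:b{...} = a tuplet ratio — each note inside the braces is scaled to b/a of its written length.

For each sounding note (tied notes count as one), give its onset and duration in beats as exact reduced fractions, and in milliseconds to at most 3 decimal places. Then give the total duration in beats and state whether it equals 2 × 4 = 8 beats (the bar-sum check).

1) 0.0ms=0b +975.61ms=4/3b
2) 975.61ms=4/3b +975.61ms=4/3b
3) 1951.22ms=8/3b +975.61ms=4/3b
4) 2926.829ms=4b +418.118ms=4/7b
5) 3344.948ms=32/7b +418.118ms=4/7b
6) 3763.066ms=36/7b +418.118ms=4/7b
7) 4181.185ms=40/7b +418.118ms=4/7b
8) 4599.303ms=44/7b +418.118ms=4/7b
9) 5017.422ms=48/7b +836.237ms=8/7b
Σ=8b of 8 (82bpm 4/4) — PASS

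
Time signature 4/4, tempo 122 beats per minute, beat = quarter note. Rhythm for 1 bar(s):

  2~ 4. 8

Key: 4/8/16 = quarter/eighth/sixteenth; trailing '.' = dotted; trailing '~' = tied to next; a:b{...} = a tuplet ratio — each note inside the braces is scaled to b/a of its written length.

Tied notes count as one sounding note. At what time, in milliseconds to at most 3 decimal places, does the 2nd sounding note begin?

1. 0.0ms @ 0 + 1721.311ms (7/2)
2. 1721.311ms @ 7/2 + 245.902ms (1/2)

note 2 onset = 7/2b = 1721.311ms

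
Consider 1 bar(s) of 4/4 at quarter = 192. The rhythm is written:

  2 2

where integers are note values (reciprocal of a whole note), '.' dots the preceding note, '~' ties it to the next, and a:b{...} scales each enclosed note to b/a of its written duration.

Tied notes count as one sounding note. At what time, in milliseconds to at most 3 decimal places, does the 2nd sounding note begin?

1. 0.0ms @ 0 + 625.0ms (2)
2. 625.0ms @ 2 + 625.0ms (2)

note 2 onset = 2b = 625.0ms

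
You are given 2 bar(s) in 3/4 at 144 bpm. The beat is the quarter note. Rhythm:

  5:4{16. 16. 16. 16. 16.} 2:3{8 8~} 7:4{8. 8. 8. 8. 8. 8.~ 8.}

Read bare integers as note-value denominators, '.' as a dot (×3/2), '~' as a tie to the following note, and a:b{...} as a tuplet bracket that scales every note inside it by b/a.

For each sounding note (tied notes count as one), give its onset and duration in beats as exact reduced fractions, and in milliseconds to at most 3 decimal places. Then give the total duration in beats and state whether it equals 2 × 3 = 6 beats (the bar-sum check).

1) 0.0ms=0b +125.0ms=3/10b
2) 125.0ms=3/10b +125.0ms=3/10b
3) 250.0ms=3/5b +125.0ms=3/10b
4) 375.0ms=9/10b +125.0ms=3/10b
5) 500.0ms=6/5b +125.0ms=3/10b
6) 625.0ms=3/2b +312.5ms=3/4b
7) 937.5ms=9/4b +491.071ms=33/28b
8) 1428.571ms=24/7b +178.571ms=3/7b
9) 1607.143ms=27/7b +178.571ms=3/7b
10) 1785.714ms=30/7b +178.571ms=3/7b
11) 1964.286ms=33/7b +178.571ms=3/7b
12) 2142.857ms=36/7b +357.143ms=6/7b
Σ=6b of 6 (144bpm 3/4) — PASS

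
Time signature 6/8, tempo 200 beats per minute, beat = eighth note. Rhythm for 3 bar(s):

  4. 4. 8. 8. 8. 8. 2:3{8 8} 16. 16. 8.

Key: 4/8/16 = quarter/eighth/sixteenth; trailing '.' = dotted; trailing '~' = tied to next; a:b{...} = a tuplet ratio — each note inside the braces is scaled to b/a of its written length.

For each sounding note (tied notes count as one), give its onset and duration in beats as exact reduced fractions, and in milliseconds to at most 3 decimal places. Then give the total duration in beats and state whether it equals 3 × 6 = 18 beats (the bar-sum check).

1) 0.0ms=0b +900.0ms=3b
2) 900.0ms=3b +900.0ms=3b
3) 1800.0ms=6b +450.0ms=3/2b
4) 2250.0ms=15/2b +450.0ms=3/2b
5) 2700.0ms=9b +450.0ms=3/2b
6) 3150.0ms=21/2b +450.0ms=3/2b
7) 3600.0ms=12b +450.0ms=3/2b
8) 4050.0ms=27/2b +450.0ms=3/2b
9) 4500.0ms=15b +225.0ms=3/4b
10) 4725.0ms=63/4b +225.0ms=3/4b
11) 4950.0ms=33/2b +450.0ms=3/2b
Σ=18b of 18 (200bpm 6/8) — PASS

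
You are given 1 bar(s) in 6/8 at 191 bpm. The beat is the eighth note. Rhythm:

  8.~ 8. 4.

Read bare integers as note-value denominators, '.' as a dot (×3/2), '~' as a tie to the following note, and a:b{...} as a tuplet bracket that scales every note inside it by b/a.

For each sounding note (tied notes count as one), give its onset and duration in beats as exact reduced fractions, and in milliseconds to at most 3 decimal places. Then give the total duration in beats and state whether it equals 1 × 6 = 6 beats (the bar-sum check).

1) 0.0ms=0b +942.408ms=3b
2) 942.408ms=3b +942.408ms=3b
Σ=6b of 6 (191bpm 6/8) — PASS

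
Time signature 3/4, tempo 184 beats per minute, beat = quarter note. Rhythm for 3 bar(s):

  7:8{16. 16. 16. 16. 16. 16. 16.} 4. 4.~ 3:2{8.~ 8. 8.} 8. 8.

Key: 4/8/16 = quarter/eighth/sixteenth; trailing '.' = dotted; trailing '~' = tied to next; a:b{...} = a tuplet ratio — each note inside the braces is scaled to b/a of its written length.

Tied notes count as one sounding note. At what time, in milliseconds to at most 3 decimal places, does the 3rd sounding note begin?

note 3 onset = 6/7b = 279.503ms

1. 0.0ms @ 0 + 139.752ms (3/7)
2. 139.752ms @ 3/7 + 139.752ms (3/7)
3. 279.503ms @ 6/7 + 139.752ms (3/7)
4. 419.255ms @ 9/7 + 139.752ms (3/7)
5. 559.006ms @ 12/7 + 139.752ms (3/7)
6. 698.758ms @ 15/7 + 139.752ms (3/7)
7. 838.509ms @ 18/7 + 139.752ms (3/7)
8. 978.261ms @ 3 + 489.13ms (3/2)
9. 1467.391ms @ 9/2 + 815.217ms (5/2)
10. 2282.609ms @ 7 + 163.043ms (1/2)
11. 2445.652ms @ 15/2 + 244.565ms (3/4)
12. 2690.217ms @ 33/4 + 244.565ms (3/4)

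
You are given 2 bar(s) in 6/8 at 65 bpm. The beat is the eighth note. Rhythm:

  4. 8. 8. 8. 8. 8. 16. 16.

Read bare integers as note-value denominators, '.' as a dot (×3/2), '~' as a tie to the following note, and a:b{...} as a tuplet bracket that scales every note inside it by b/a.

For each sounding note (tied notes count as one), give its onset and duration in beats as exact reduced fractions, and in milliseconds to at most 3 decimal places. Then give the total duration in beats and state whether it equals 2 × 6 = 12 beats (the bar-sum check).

1) 0.0ms=0b +2769.231ms=3b
2) 2769.231ms=3b +1384.615ms=3/2b
3) 4153.846ms=9/2b +1384.615ms=3/2b
4) 5538.462ms=6b +1384.615ms=3/2b
5) 6923.077ms=15/2b +1384.615ms=3/2b
6) 8307.692ms=9b +1384.615ms=3/2b
7) 9692.308ms=21/2b +692.308ms=3/4b
8) 10384.615ms=45/4b +692.308ms=3/4b
Σ=12b of 12 (65bpm 6/8) — PASS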